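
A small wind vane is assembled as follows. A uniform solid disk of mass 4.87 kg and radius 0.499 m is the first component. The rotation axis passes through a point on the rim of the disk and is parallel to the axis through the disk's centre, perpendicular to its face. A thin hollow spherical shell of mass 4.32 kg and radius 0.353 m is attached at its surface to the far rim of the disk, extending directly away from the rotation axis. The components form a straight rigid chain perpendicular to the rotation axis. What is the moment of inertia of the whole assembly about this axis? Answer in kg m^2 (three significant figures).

Solid disk: I_cm = (1/2)MR² = (1/2)(4.87)(0.499)² = 0.60632 kg m^2; centre at d = 0.499 m, so I = I_cm + Md² gives I = 0.60632 + (4.87)(0.499)² = 1.819 kg m^2.
Spherical shell: I_cm = (2/3)MR² = (2/3)(4.32)(0.353)² = 0.35887 kg m^2; centre at d = 0.499 + 0.499 + 0.353 = 1.351 m, so I = I_cm + Md² gives I = 0.35887 + (4.32)(1.351)² = 8.2437 kg m^2.
Total I = 1.819 + 8.2437 = 10.063 kg m^2.

10.1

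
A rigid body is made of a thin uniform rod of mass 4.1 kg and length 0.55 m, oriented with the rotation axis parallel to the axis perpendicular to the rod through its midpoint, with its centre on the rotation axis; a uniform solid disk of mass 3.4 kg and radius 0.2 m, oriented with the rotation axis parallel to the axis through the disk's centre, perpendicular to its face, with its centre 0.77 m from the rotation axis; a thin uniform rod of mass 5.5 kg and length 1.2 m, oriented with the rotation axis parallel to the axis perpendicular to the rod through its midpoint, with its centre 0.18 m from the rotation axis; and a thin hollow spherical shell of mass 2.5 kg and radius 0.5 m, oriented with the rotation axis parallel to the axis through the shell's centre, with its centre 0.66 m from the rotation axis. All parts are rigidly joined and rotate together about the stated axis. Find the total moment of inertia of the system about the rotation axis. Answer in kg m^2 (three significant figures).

4.53

Thin rod: I_cm = (1/12)ML² = (1/12)(4.1)(0.55)² = 0.10335 kg m^2; axis through the centre, so I = 0.10335 kg m^2.
Solid disk: I_cm = (1/2)MR² = (1/2)(3.4)(0.2)² = 0.068 kg m^2; centre at d = 0.77 m, so the parallel axis theorem gives I = 0.068 + (3.4)(0.77)² = 2.0839 kg m^2.
Thin rod: I_cm = (1/12)ML² = (1/12)(5.5)(1.2)² = 0.66 kg m^2; centre at d = 0.18 m, so the parallel axis theorem gives I = 0.66 + (5.5)(0.18)² = 0.8382 kg m^2.
Spherical shell: I_cm = (2/3)MR² = (2/3)(2.5)(0.5)² = 0.41667 kg m^2; centre at d = 0.66 m, so the parallel axis theorem gives I = 0.41667 + (2.5)(0.66)² = 1.5057 kg m^2.
Total I = 0.10335 + 2.0839 + 0.8382 + 1.5057 = 4.5311 kg m^2.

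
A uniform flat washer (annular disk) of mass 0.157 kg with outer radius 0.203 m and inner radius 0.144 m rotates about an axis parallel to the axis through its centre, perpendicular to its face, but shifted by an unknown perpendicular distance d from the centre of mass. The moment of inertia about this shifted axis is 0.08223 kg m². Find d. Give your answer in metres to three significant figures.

About the centre-of-mass axis, I_cm = (1/2)M(R²+r²) = (1/2)(0.157)[(0.203)² + (0.144)²] = 0.0048627 kg m².
Parallel axis theorem: I = I_cm + Md², so Md² = 0.08223 − 0.0048627 = 0.077367 kg m².
d = √(0.077367 / 0.157) = 0.70199 m.

0.702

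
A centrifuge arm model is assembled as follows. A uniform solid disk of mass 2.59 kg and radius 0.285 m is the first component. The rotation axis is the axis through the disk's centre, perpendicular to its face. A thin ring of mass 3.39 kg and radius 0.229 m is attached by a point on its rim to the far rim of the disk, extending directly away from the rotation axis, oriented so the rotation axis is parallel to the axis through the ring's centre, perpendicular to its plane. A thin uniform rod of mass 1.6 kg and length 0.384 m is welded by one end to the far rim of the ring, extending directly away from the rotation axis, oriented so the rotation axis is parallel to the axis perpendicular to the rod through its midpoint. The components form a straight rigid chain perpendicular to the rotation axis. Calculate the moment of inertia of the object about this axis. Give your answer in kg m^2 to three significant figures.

2.60

Solid disk: I_cm = (1/2)MR² = (1/2)(2.59)(0.285)² = 0.10519 kg m^2; axis through the centre, so I = 0.10519 kg m^2.
Thin ring: I_cm = MR² = (3.39)(0.229)² = 0.17777 kg m^2; centre at d = 0.285 + 0.229 = 0.514 m, so I = I_cm + Md² gives I = 0.17777 + (3.39)(0.514)² = 1.0734 kg m^2.
Thin rod: I_cm = (1/12)ML² = (1/12)(1.6)(0.384)² = 0.019661 kg m^2; centre at d = 0.285 + 0.229 + 0.229 + 0.192 = 0.935 m, so I = I_cm + Md² gives I = 0.019661 + (1.6)(0.935)² = 1.4184 kg m^2.
Total I = 0.10519 + 1.0734 + 1.4184 = 2.597 kg m^2.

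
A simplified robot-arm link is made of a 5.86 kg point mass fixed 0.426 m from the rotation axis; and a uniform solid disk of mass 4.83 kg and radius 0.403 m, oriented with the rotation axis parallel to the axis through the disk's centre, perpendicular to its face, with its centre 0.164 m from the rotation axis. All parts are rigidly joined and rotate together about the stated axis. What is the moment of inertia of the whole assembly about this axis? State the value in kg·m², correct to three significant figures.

Point mass: I_cm = 0; centre at d = 0.426 m, so I = I_cm + Md² gives I = 0 + (5.86)(0.426)² = 1.0634 kg·m².
Solid disk: I_cm = (1/2)MR² = (1/2)(4.83)(0.403)² = 0.39222 kg·m²; centre at d = 0.164 m, so I = I_cm + Md² gives I = 0.39222 + (4.83)(0.164)² = 0.52213 kg·m².
Total I = 1.0634 + 0.52213 = 1.5856 kg·m².

1.59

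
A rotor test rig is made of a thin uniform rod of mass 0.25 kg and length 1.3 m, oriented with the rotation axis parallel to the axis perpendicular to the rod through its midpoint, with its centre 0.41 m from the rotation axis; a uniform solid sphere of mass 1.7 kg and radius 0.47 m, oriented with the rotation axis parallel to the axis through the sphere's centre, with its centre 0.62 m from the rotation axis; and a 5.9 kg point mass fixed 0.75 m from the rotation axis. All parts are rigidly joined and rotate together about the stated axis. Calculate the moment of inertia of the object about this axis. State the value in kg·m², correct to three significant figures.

Thin rod: I_cm = (1/12)ML² = (1/12)(0.25)(1.3)² = 0.035208 kg·m²; centre at d = 0.41 m, so the parallel axis theorem gives I = 0.035208 + (0.25)(0.41)² = 0.077233 kg·m².
Solid sphere: I_cm = (2/5)MR² = (2/5)(1.7)(0.47)² = 0.15021 kg·m²; centre at d = 0.62 m, so the parallel axis theorem gives I = 0.15021 + (1.7)(0.62)² = 0.80369 kg·m².
Point mass: I_cm = 0; centre at d = 0.75 m, so the parallel axis theorem gives I = 0 + (5.9)(0.75)² = 3.3188 kg·m².
Total I = 0.077233 + 0.80369 + 3.3188 = 4.1997 kg·m².

4.20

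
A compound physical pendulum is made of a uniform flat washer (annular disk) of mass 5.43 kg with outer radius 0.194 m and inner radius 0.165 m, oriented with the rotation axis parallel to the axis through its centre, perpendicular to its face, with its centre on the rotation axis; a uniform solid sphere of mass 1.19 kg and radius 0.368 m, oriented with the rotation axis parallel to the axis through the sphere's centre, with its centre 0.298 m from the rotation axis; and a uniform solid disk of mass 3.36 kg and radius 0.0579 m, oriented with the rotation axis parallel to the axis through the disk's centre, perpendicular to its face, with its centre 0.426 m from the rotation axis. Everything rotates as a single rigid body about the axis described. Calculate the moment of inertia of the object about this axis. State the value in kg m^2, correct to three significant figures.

0.962

Annular disk: I_cm = (1/2)M(R²+r²) = (1/2)(5.43)[(0.194)² + (0.165)²] = 0.1761 kg m^2; axis through the centre, so I = 0.1761 kg m^2.
Solid sphere: I_cm = (2/5)MR² = (2/5)(1.19)(0.368)² = 0.064462 kg m^2; centre at d = 0.298 m, so I = I_cm + Md² gives I = 0.064462 + (1.19)(0.298)² = 0.17014 kg m^2.
Solid disk: I_cm = (1/2)MR² = (1/2)(3.36)(0.0579)² = 0.005632 kg m^2; centre at d = 0.426 m, so I = I_cm + Md² gives I = 0.005632 + (3.36)(0.426)² = 0.61539 kg m^2.
Total I = 0.1761 + 0.17014 + 0.61539 = 0.96163 kg m^2.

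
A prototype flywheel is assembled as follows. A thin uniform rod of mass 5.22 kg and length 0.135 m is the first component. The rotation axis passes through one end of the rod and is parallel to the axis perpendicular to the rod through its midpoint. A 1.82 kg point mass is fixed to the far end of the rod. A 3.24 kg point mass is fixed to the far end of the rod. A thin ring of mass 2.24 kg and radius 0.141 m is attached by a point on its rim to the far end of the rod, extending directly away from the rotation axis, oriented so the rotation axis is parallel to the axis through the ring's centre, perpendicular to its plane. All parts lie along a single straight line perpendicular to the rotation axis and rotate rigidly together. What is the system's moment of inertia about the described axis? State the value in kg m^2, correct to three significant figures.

0.339

Thin rod: I_cm = (1/12)ML² = (1/12)(5.22)(0.135)² = 0.0079279 kg m^2; centre at d = 0.0675 m, so the parallel axis theorem gives I = 0.0079279 + (5.22)(0.0675)² = 0.031712 kg m^2.
Point mass: I_cm = 0; centre at d = 0.0675 + 0.0675 = 0.135 m, so the parallel axis theorem gives I = 0 + (1.82)(0.135)² = 0.03317 kg m^2.
Point mass: I_cm = 0; centre at d = 0.0675 + 0.0675 = 0.135 m, so the parallel axis theorem gives I = 0 + (3.24)(0.135)² = 0.059049 kg m^2.
Thin ring: I_cm = MR² = (2.24)(0.141)² = 0.044533 kg m^2; centre at d = 0.0675 + 0.0675 + 0.141 = 0.276 m, so the parallel axis theorem gives I = 0.044533 + (2.24)(0.276)² = 0.21517 kg m^2.
Total I = 0.031712 + 0.03317 + 0.059049 + 0.21517 = 0.3391 kg m^2.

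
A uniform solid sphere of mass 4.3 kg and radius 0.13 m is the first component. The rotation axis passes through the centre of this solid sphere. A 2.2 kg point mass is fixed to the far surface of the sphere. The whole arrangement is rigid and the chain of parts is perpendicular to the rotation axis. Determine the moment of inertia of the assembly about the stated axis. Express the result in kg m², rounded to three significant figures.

Solid sphere: I_cm = (2/5)MR² = (2/5)(4.3)(0.13)² = 0.029068 kg m²; axis through the centre, so I = 0.029068 kg m².
Point mass: I_cm = 0; centre at d = 0.13 m, so I = I_cm + Md² gives I = 0 + (2.2)(0.13)² = 0.03718 kg m².
Total I = 0.029068 + 0.03718 = 0.066248 kg m².

0.0662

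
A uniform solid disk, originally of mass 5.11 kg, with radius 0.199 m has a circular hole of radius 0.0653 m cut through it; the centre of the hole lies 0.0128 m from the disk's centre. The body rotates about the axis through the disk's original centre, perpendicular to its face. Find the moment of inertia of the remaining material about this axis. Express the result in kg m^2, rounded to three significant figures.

Unpierced body about its centre: I₀ = (1/2)MR² = (1/2)(5.11)(0.199)² = 0.10118 kg m^2.
The removed disk has mass m = M·(r/R)² = (5.11)(0.0653/0.199)² = 0.55023 kg (same uniform areal density).
Its moment of inertia about the rotation axis (parallel-axis theorem): I_hole = (1/2)mr² + md² = (1/2)(0.55023)(0.0653)² + (0.55023)(0.0128)² = 0.0012633 kg m^2.
Treating the hole as negative mass, I = I₀ − I_hole = 0.10118 − 0.0012633 = 0.099917 kg m^2.

0.0999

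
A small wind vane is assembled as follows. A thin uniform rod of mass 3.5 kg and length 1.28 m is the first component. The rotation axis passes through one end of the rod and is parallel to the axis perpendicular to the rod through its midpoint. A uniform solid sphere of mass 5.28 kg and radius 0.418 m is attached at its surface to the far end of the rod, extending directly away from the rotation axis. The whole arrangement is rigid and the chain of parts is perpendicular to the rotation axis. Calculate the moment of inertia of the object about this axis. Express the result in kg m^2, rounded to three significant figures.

Thin rod: I_cm = (1/12)ML² = (1/12)(3.5)(1.28)² = 0.47787 kg m^2; centre at d = 0.64 m, so I = I_cm + Md² gives I = 0.47787 + (3.5)(0.64)² = 1.9115 kg m^2.
Solid sphere: I_cm = (2/5)MR² = (2/5)(5.28)(0.418)² = 0.36902 kg m^2; centre at d = 0.64 + 0.64 + 0.418 = 1.698 m, so I = I_cm + Md² gives I = 0.36902 + (5.28)(1.698)² = 15.592 kg m^2.
Total I = 1.9115 + 15.592 = 17.504 kg m^2.

17.5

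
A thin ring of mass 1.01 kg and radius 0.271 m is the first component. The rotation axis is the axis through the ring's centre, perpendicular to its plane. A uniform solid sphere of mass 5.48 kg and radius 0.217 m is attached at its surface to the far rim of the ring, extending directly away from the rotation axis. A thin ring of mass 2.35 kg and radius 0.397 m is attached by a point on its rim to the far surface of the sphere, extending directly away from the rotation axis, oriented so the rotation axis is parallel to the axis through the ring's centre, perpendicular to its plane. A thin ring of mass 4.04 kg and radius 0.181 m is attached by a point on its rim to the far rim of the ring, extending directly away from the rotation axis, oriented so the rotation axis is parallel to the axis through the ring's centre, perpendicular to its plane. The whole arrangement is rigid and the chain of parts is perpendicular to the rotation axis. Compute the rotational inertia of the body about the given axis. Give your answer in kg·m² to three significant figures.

Thin ring: I_cm = MR² = (1.01)(0.271)² = 0.074175 kg·m²; axis through the centre, so I = 0.074175 kg·m².
Solid sphere: I_cm = (2/5)MR² = (2/5)(5.48)(0.217)² = 0.10322 kg·m²; centre at d = 0.271 + 0.217 = 0.488 m, so the parallel axis theorem gives I = 0.10322 + (5.48)(0.488)² = 1.4082 kg·m².
Thin ring: I_cm = MR² = (2.35)(0.397)² = 0.37038 kg·m²; centre at d = 0.271 + 0.217 + 0.217 + 0.397 = 1.102 m, so the parallel axis theorem gives I = 0.37038 + (2.35)(1.102)² = 3.2242 kg·m².
Thin ring: I_cm = MR² = (4.04)(0.181)² = 0.13235 kg·m²; centre at d = 0.271 + 0.217 + 0.217 + 0.397 + 0.397 + 0.181 = 1.68 m, so the parallel axis theorem gives I = 0.13235 + (4.04)(1.68)² = 11.535 kg·m².
Total I = 0.074175 + 1.4082 + 3.2242 + 11.535 = 16.242 kg·m².

16.2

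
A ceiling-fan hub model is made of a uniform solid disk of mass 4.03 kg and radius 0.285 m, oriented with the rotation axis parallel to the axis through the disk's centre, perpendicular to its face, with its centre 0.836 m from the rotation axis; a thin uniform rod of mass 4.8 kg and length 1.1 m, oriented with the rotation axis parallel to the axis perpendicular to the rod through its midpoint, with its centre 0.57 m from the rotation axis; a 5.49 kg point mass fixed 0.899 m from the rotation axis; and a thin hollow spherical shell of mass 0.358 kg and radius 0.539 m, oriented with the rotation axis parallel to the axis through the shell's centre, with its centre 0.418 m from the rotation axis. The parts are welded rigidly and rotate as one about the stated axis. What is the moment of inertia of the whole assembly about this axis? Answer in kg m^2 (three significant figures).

9.59

Solid disk: I_cm = (1/2)MR² = (1/2)(4.03)(0.285)² = 0.16367 kg m^2; centre at d = 0.836 m, so I = I_cm + Md² gives I = 0.16367 + (4.03)(0.836)² = 2.9802 kg m^2.
Thin rod: I_cm = (1/12)ML² = (1/12)(4.8)(1.1)² = 0.484 kg m^2; centre at d = 0.57 m, so I = I_cm + Md² gives I = 0.484 + (4.8)(0.57)² = 2.0435 kg m^2.
Point mass: I_cm = 0; centre at d = 0.899 m, so I = I_cm + Md² gives I = 0 + (5.49)(0.899)² = 4.437 kg m^2.
Spherical shell: I_cm = (2/3)MR² = (2/3)(0.358)(0.539)² = 0.069338 kg m^2; centre at d = 0.418 m, so I = I_cm + Md² gives I = 0.069338 + (0.358)(0.418)² = 0.13189 kg m^2.
Total I = 2.9802 + 2.0435 + 4.437 + 0.13189 = 9.5927 kg m^2.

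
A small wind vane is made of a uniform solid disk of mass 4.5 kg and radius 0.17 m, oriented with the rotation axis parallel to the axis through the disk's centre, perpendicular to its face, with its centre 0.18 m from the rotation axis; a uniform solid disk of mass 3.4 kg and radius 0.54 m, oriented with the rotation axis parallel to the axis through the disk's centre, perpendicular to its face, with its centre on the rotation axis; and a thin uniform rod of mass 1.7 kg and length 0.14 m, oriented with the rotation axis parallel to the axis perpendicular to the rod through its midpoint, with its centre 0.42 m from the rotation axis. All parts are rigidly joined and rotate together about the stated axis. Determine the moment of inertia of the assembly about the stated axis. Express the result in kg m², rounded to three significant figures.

1.01

Solid disk: I_cm = (1/2)MR² = (1/2)(4.5)(0.17)² = 0.065025 kg m²; centre at d = 0.18 m, so the parallel axis theorem gives I = 0.065025 + (4.5)(0.18)² = 0.21082 kg m².
Solid disk: I_cm = (1/2)MR² = (1/2)(3.4)(0.54)² = 0.49572 kg m²; axis through the centre, so I = 0.49572 kg m².
Thin rod: I_cm = (1/12)ML² = (1/12)(1.7)(0.14)² = 0.0027767 kg m²; centre at d = 0.42 m, so the parallel axis theorem gives I = 0.0027767 + (1.7)(0.42)² = 0.30266 kg m².
Total I = 0.21082 + 0.49572 + 0.30266 = 1.0092 kg m².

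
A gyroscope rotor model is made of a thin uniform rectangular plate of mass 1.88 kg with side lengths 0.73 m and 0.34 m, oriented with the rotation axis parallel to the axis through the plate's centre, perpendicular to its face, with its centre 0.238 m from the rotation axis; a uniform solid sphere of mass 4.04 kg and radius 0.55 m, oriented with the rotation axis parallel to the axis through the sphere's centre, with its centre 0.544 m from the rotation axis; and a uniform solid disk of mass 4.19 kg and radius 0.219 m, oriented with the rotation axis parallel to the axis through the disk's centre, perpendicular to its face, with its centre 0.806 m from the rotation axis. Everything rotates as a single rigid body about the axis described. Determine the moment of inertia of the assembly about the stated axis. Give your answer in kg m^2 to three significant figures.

Rectangular plate: I_cm = (1/12)M(a²+b²) = (1/12)(1.88)[(0.73)² + (0.34)²] = 0.1016 kg m^2; centre at d = 0.238 m, so the parallel axis theorem gives I = 0.1016 + (1.88)(0.238)² = 0.20809 kg m^2.
Solid sphere: I_cm = (2/5)MR² = (2/5)(4.04)(0.55)² = 0.48884 kg m^2; centre at d = 0.544 m, so the parallel axis theorem gives I = 0.48884 + (4.04)(0.544)² = 1.6844 kg m^2.
Solid disk: I_cm = (1/2)MR² = (1/2)(4.19)(0.219)² = 0.10048 kg m^2; centre at d = 0.806 m, so the parallel axis theorem gives I = 0.10048 + (4.19)(0.806)² = 2.8225 kg m^2.
Total I = 0.20809 + 1.6844 + 2.8225 = 4.715 kg m^2.

4.71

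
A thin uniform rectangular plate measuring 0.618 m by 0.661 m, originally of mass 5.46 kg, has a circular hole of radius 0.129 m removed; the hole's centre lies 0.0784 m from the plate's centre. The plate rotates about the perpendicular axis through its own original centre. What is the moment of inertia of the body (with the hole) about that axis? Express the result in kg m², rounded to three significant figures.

0.362

Unpierced body about its centre: I₀ = (1/12)M(a²+b²) = (1/12)(5.46)[(0.618)² + (0.661)²] = 0.37257 kg m².
The removed disk has mass m = M·πr²/(ab) = (5.46)·π(0.129)²/(0.618·0.661) = 0.69877 kg (same uniform areal density).
Its moment of inertia about the rotation axis (parallel-axis theorem): I_hole = (1/2)mr² + md² = (1/2)(0.69877)(0.129)² + (0.69877)(0.0784)² = 0.010109 kg m².
Treating the hole as negative mass, I = I₀ − I_hole = 0.37257 − 0.010109 = 0.36247 kg m².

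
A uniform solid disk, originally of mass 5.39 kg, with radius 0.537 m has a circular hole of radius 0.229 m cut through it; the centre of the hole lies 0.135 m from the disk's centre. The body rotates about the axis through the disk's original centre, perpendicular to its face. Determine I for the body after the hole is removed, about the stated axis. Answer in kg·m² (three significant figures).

0.734

Unpierced body about its centre: I₀ = (1/2)MR² = (1/2)(5.39)(0.537)² = 0.77715 kg·m².
The removed disk has mass m = M·(r/R)² = (5.39)(0.229/0.537)² = 0.98019 kg (same uniform areal density).
Its moment of inertia about the rotation axis (parallel-axis theorem): I_hole = (1/2)mr² + md² = (1/2)(0.98019)(0.229)² + (0.98019)(0.135)² = 0.043565 kg·m².
Treating the hole as negative mass, I = I₀ − I_hole = 0.77715 − 0.043565 = 0.73359 kg·m².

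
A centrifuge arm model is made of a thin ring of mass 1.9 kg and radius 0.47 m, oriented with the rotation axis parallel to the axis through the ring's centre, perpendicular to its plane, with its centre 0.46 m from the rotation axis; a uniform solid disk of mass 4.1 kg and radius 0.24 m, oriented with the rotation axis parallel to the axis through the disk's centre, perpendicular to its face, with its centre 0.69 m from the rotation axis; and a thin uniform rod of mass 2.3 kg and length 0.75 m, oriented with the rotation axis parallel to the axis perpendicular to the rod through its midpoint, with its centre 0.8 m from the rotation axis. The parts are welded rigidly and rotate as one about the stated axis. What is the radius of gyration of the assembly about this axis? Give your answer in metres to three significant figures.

0.734

Thin ring: I_cm = MR² = (1.9)(0.47)² = 0.41971 kg m²; centre at d = 0.46 m, so I = I_cm + Md² gives I = 0.41971 + (1.9)(0.46)² = 0.82175 kg m².
Solid disk: I_cm = (1/2)MR² = (1/2)(4.1)(0.24)² = 0.11808 kg m²; centre at d = 0.69 m, so I = I_cm + Md² gives I = 0.11808 + (4.1)(0.69)² = 2.0701 kg m².
Thin rod: I_cm = (1/12)ML² = (1/12)(2.3)(0.75)² = 0.10781 kg m²; centre at d = 0.8 m, so I = I_cm + Md² gives I = 0.10781 + (2.3)(0.8)² = 1.5798 kg m².
Total I = 4.4717 kg m²; total mass M = 8.3 kg.
k = √(I/M) = √(4.4717/8.3) = 0.734 m.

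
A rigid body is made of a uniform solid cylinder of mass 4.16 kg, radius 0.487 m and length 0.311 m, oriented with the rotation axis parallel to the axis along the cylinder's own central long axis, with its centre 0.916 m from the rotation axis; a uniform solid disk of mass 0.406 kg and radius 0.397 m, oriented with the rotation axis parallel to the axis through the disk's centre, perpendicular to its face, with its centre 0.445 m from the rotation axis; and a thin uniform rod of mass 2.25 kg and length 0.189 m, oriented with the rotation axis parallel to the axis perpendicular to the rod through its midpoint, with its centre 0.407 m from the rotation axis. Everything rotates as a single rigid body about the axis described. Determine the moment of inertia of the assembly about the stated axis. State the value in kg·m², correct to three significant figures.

Solid cylinder: I_cm = (1/2)MR² = (1/2)(4.16)(0.487)² = 0.49331 kg·m²; centre at d = 0.916 m, so the parallel axis theorem gives I = 0.49331 + (4.16)(0.916)² = 3.9838 kg·m².
Solid disk: I_cm = (1/2)MR² = (1/2)(0.406)(0.397)² = 0.031995 kg·m²; centre at d = 0.445 m, so the parallel axis theorem gives I = 0.031995 + (0.406)(0.445)² = 0.11239 kg·m².
Thin rod: I_cm = (1/12)ML² = (1/12)(2.25)(0.189)² = 0.0066977 kg·m²; centre at d = 0.407 m, so the parallel axis theorem gives I = 0.0066977 + (2.25)(0.407)² = 0.37941 kg·m².
Total I = 3.9838 + 0.11239 + 0.37941 = 4.4756 kg·m².

4.48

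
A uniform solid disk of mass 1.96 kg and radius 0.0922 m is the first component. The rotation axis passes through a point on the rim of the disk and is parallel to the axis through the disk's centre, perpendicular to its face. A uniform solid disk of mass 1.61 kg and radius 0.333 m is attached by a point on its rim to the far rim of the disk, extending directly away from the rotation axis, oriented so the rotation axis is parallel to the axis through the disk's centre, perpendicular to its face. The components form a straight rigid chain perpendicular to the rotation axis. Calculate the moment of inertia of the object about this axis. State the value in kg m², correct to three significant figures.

Solid disk: I_cm = (1/2)MR² = (1/2)(1.96)(0.0922)² = 0.0083308 kg m²; centre at d = 0.0922 m, so I = I_cm + Md² gives I = 0.0083308 + (1.96)(0.0922)² = 0.024992 kg m².
Solid disk: I_cm = (1/2)MR² = (1/2)(1.61)(0.333)² = 0.089266 kg m²; centre at d = 0.0922 + 0.0922 + 0.333 = 0.5174 m, so I = I_cm + Md² gives I = 0.089266 + (1.61)(0.5174)² = 0.52027 kg m².
Total I = 0.024992 + 0.52027 = 0.54526 kg m².

0.545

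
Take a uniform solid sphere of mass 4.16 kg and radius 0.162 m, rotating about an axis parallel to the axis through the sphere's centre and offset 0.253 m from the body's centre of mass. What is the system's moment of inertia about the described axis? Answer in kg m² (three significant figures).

I_cm = (2/5)MR² = (2/5)(4.16)(0.162)² = 0.04367 kg m²; centre at d = 0.253 m, so the parallel axis theorem gives I = 0.04367 + (4.16)(0.253)² = 0.30995 kg m².

0.310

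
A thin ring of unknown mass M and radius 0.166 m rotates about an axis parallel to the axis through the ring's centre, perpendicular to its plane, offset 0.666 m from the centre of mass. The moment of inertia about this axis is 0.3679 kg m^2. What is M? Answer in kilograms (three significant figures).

I = I_cm + Md² = MR² + Md² = M·[1·(0.166)² + (0.666)²] = M·0.47111.
So M = 0.3679 / 0.47111 = 0.78092 kg.

0.781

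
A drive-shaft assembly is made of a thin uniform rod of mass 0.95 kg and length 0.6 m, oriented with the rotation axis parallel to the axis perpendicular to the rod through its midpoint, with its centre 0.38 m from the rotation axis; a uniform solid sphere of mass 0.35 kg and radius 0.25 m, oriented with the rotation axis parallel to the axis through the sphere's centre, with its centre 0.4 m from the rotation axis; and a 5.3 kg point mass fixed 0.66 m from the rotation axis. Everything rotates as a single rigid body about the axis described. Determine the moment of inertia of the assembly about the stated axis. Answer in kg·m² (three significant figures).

Thin rod: I_cm = (1/12)ML² = (1/12)(0.95)(0.6)² = 0.0285 kg·m²; centre at d = 0.38 m, so I = I_cm + Md² gives I = 0.0285 + (0.95)(0.38)² = 0.16568 kg·m².
Solid sphere: I_cm = (2/5)MR² = (2/5)(0.35)(0.25)² = 0.00875 kg·m²; centre at d = 0.4 m, so I = I_cm + Md² gives I = 0.00875 + (0.35)(0.4)² = 0.06475 kg·m².
Point mass: I_cm = 0; centre at d = 0.66 m, so I = I_cm + Md² gives I = 0 + (5.3)(0.66)² = 2.3087 kg·m².
Total I = 0.16568 + 0.06475 + 2.3087 = 2.5391 kg·m².

2.54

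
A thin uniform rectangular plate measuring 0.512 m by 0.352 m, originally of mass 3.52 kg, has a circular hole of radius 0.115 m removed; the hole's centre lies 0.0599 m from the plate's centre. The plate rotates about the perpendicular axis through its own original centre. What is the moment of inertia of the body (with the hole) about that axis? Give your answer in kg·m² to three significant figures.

Unpierced body about its centre: I₀ = (1/12)M(a²+b²) = (1/12)(3.52)[(0.512)² + (0.352)²] = 0.11324 kg·m².
The removed disk has mass m = M·πr²/(ab) = (3.52)·π(0.115)²/(0.512·0.352) = 0.81148 kg (same uniform areal density).
Its moment of inertia about the rotation axis (parallel-axis theorem): I_hole = (1/2)mr² + md² = (1/2)(0.81148)(0.115)² + (0.81148)(0.0599)² = 0.0082775 kg·m².
Treating the hole as negative mass, I = I₀ − I_hole = 0.11324 − 0.0082775 = 0.10496 kg·m².

0.105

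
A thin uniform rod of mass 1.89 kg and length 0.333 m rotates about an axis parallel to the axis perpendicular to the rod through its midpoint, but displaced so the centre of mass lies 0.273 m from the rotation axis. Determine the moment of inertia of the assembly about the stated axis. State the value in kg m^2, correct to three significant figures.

0.158

I_cm = (1/12)ML² = (1/12)(1.89)(0.333)² = 0.017465 kg m^2; centre at d = 0.273 m, so the parallel axis theorem gives I = 0.017465 + (1.89)(0.273)² = 0.15832 kg m^2.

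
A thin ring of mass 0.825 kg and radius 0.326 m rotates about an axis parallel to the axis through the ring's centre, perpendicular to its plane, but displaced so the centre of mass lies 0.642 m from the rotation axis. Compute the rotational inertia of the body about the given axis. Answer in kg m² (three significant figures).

0.428

I_cm = MR² = (0.825)(0.326)² = 0.087678 kg m²; centre at d = 0.642 m, so the parallel axis theorem gives I = 0.087678 + (0.825)(0.642)² = 0.42771 kg m².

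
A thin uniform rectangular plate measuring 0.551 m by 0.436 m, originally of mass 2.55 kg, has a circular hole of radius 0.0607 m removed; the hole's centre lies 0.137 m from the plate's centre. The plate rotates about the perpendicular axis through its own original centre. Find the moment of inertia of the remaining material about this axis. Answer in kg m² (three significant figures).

0.102

Unpierced body about its centre: I₀ = (1/12)M(a²+b²) = (1/12)(2.55)[(0.551)² + (0.436)²] = 0.10491 kg m².
The removed disk has mass m = M·πr²/(ab) = (2.55)·π(0.0607)²/(0.551·0.436) = 0.12287 kg (same uniform areal density).
Its moment of inertia about the rotation axis (parallel-axis theorem): I_hole = (1/2)mr² + md² = (1/2)(0.12287)(0.0607)² + (0.12287)(0.137)² = 0.0025324 kg m².
Treating the hole as negative mass, I = I₀ − I_hole = 0.10491 − 0.0025324 = 0.10238 kg m².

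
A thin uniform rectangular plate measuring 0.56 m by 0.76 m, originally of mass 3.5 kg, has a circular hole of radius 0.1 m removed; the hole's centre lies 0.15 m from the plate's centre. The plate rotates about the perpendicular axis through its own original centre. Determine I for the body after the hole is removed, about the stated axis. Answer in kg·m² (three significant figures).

0.253

Unpierced body about its centre: I₀ = (1/12)M(a²+b²) = (1/12)(3.5)[(0.56)² + (0.76)²] = 0.25993 kg·m².
The removed disk has mass m = M·πr²/(ab) = (3.5)·π(0.1)²/(0.56·0.76) = 0.25835 kg (same uniform areal density).
Its moment of inertia about the rotation axis (parallel-axis theorem): I_hole = (1/2)mr² + md² = (1/2)(0.25835)(0.1)² + (0.25835)(0.15)² = 0.0071048 kg·m².
Treating the hole as negative mass, I = I₀ − I_hole = 0.25993 − 0.0071048 = 0.25283 kg·m².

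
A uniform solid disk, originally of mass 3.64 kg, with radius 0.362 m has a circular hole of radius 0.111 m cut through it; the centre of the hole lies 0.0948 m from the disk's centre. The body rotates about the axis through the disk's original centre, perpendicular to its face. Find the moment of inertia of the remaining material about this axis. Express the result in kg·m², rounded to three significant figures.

0.233

Unpierced body about its centre: I₀ = (1/2)MR² = (1/2)(3.64)(0.362)² = 0.2385 kg·m².
The removed disk has mass m = M·(r/R)² = (3.64)(0.111/0.362)² = 0.34224 kg (same uniform areal density).
Its moment of inertia about the rotation axis (parallel-axis theorem): I_hole = (1/2)mr² + md² = (1/2)(0.34224)(0.111)² + (0.34224)(0.0948)² = 0.0051841 kg·m².
Treating the hole as negative mass, I = I₀ − I_hole = 0.2385 − 0.0051841 = 0.23332 kg·m².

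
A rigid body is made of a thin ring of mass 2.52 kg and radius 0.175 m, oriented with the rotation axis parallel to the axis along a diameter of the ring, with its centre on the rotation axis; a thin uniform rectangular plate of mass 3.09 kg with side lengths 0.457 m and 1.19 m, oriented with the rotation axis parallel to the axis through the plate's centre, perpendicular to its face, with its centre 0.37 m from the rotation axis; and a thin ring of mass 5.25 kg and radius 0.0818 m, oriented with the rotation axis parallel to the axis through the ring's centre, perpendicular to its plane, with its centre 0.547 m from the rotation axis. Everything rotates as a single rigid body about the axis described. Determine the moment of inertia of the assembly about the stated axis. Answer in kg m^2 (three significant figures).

2.49

Thin ring: I_cm = (1/2)MR² = (1/2)(2.52)(0.175)² = 0.038587 kg m^2; axis through the centre, so I = 0.038587 kg m^2.
Rectangular plate: I_cm = (1/12)M(a²+b²) = (1/12)(3.09)[(0.457)² + (1.19)²] = 0.41842 kg m^2; centre at d = 0.37 m, so I = I_cm + Md² gives I = 0.41842 + (3.09)(0.37)² = 0.84145 kg m^2.
Thin ring: I_cm = MR² = (5.25)(0.0818)² = 0.035129 kg m^2; centre at d = 0.547 m, so I = I_cm + Md² gives I = 0.035129 + (5.25)(0.547)² = 1.606 kg m^2.
Total I = 0.038587 + 0.84145 + 1.606 = 2.486 kg m^2.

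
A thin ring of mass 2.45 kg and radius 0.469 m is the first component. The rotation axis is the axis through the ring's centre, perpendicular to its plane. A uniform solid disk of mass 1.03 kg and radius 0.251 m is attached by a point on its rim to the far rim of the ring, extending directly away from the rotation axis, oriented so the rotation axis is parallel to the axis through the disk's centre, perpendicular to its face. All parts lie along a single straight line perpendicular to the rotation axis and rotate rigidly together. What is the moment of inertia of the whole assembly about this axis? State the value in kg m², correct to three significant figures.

1.11

Thin ring: I_cm = MR² = (2.45)(0.469)² = 0.5389 kg m²; axis through the centre, so I = 0.5389 kg m².
Solid disk: I_cm = (1/2)MR² = (1/2)(1.03)(0.251)² = 0.032446 kg m²; centre at d = 0.469 + 0.251 = 0.72 m, so I = I_cm + Md² gives I = 0.032446 + (1.03)(0.72)² = 0.5664 kg m².
Total I = 0.5389 + 0.5664 = 1.1053 kg m².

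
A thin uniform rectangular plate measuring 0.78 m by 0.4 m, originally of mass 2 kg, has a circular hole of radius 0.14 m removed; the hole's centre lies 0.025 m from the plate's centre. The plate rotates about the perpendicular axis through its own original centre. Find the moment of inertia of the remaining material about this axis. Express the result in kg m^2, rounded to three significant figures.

0.124

Unpierced body about its centre: I₀ = (1/12)M(a²+b²) = (1/12)(2)[(0.78)² + (0.4)²] = 0.12807 kg m^2.
The removed disk has mass m = M·πr²/(ab) = (2)·π(0.14)²/(0.78·0.4) = 0.39471 kg (same uniform areal density).
Its moment of inertia about the rotation axis (parallel-axis theorem): I_hole = (1/2)mr² + md² = (1/2)(0.39471)(0.14)² + (0.39471)(0.025)² = 0.0041149 kg m^2.
Treating the hole as negative mass, I = I₀ − I_hole = 0.12807 − 0.0041149 = 0.12395 kg m^2.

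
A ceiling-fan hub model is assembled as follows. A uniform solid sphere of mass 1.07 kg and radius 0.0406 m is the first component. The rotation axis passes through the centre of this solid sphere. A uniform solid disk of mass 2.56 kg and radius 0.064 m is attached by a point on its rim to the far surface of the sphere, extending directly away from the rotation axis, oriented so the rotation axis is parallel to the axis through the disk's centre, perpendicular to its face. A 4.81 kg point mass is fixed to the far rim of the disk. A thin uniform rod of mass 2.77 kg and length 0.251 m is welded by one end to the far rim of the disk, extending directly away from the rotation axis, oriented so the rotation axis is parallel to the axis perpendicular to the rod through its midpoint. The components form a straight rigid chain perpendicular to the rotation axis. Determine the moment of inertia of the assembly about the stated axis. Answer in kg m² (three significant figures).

0.425

Solid sphere: I_cm = (2/5)MR² = (2/5)(1.07)(0.0406)² = 0.0007055 kg m²; axis through the centre, so I = 0.0007055 kg m².
Solid disk: I_cm = (1/2)MR² = (1/2)(2.56)(0.064)² = 0.0052429 kg m²; centre at d = 0.0406 + 0.064 = 0.1046 m, so the parallel axis theorem gives I = 0.0052429 + (2.56)(0.1046)² = 0.033252 kg m².
Point mass: I_cm = 0; centre at d = 0.0406 + 0.064 + 0.064 = 0.1686 m, so the parallel axis theorem gives I = 0 + (4.81)(0.1686)² = 0.13673 kg m².
Thin rod: I_cm = (1/12)ML² = (1/12)(2.77)(0.251)² = 0.014543 kg m²; centre at d = 0.0406 + 0.064 + 0.064 + 0.1255 = 0.2941 m, so the parallel axis theorem gives I = 0.014543 + (2.77)(0.2941)² = 0.25413 kg m².
Total I = 0.0007055 + 0.033252 + 0.13673 + 0.25413 = 0.42482 kg m².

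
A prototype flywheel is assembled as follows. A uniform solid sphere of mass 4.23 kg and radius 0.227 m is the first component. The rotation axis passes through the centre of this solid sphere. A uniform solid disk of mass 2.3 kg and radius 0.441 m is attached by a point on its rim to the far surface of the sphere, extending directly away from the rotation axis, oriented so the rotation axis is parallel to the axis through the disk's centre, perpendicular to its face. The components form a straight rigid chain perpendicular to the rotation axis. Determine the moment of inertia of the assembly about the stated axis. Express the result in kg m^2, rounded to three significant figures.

Solid sphere: I_cm = (2/5)MR² = (2/5)(4.23)(0.227)² = 0.087187 kg m^2; axis through the centre, so I = 0.087187 kg m^2.
Solid disk: I_cm = (1/2)MR² = (1/2)(2.3)(0.441)² = 0.22365 kg m^2; centre at d = 0.227 + 0.441 = 0.668 m, so I = I_cm + Md² gives I = 0.22365 + (2.3)(0.668)² = 1.25 kg m^2.
Total I = 0.087187 + 1.25 = 1.3372 kg m^2.

1.34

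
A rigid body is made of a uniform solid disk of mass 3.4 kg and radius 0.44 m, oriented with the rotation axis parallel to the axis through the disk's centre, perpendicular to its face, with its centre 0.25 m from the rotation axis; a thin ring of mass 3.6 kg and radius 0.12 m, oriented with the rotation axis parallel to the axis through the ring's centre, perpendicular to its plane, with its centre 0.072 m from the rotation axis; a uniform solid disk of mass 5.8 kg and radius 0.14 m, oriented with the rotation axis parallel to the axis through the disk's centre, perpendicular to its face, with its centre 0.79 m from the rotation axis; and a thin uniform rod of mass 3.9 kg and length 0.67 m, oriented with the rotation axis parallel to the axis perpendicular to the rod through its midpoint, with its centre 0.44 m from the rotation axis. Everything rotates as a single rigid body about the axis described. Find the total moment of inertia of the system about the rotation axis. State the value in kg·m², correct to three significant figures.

Solid disk: I_cm = (1/2)MR² = (1/2)(3.4)(0.44)² = 0.32912 kg·m²; centre at d = 0.25 m, so the parallel axis theorem gives I = 0.32912 + (3.4)(0.25)² = 0.54162 kg·m².
Thin ring: I_cm = MR² = (3.6)(0.12)² = 0.05184 kg·m²; centre at d = 0.072 m, so the parallel axis theorem gives I = 0.05184 + (3.6)(0.072)² = 0.070502 kg·m².
Solid disk: I_cm = (1/2)MR² = (1/2)(5.8)(0.14)² = 0.05684 kg·m²; centre at d = 0.79 m, so the parallel axis theorem gives I = 0.05684 + (5.8)(0.79)² = 3.6766 kg·m².
Thin rod: I_cm = (1/12)ML² = (1/12)(3.9)(0.67)² = 0.14589 kg·m²; centre at d = 0.44 m, so the parallel axis theorem gives I = 0.14589 + (3.9)(0.44)² = 0.90093 kg·m².
Total I = 0.54162 + 0.070502 + 3.6766 + 0.90093 = 5.1897 kg·m².

5.19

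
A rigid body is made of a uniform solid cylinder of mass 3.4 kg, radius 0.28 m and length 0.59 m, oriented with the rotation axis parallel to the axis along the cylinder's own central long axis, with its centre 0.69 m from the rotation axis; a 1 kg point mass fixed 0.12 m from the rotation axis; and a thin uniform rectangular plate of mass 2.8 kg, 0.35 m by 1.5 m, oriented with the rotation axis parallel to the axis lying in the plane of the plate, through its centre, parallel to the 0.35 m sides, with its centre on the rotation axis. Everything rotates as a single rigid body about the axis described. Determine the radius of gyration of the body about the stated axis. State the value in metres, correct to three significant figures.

Solid cylinder: I_cm = (1/2)MR² = (1/2)(3.4)(0.28)² = 0.13328 kg·m²; centre at d = 0.69 m, so the parallel axis theorem gives I = 0.13328 + (3.4)(0.69)² = 1.752 kg·m².
Point mass: I_cm = 0; centre at d = 0.12 m, so the parallel axis theorem gives I = 0 + (1)(0.12)² = 0.0144 kg·m².
Rectangular plate: I_cm = (1/12)Mb² = (1/12)(2.8)(1.5)² = 0.525 kg·m²; axis through the centre, so I = 0.525 kg·m².
Total I = 2.2914 kg·m²; total mass M = 7.2 kg.
k = √(I/M) = √(2.2914/7.2) = 0.56414 m.

0.564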